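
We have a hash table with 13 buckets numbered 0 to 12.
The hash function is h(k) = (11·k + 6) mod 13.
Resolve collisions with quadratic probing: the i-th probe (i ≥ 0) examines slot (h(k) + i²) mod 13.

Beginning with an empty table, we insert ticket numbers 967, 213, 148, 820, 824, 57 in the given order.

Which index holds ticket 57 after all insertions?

967 hashes to 9; slot 9 is free → place at 9.
213 hashes to 9; 9 taken → place at 10.
148 hashes to 9; 9,10 taken → place at 0.
820 hashes to 4; slot 4 is free → place at 4.
824 hashes to 9; 9,10,0 taken → place at 5.
57 hashes to 9; 9,10,0,5 taken → place at 12.
Table: [148, —, —, —, 820, 824, —, —, —, 967, 213, —, 57]

12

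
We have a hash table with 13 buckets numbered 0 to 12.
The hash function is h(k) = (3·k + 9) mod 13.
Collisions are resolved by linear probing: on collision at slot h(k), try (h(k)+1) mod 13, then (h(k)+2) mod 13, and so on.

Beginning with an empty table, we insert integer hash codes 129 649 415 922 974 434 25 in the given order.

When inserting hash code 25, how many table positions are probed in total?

7

129 hashes to 6; slot 6 is free -> place at 6.
649 hashes to 6; 6 taken -> place at 7.
415 hashes to 6; 6,7 taken -> place at 8.
922 hashes to 6; 6,7,8 taken -> place at 9.
974 hashes to 6; 6,7,8,9 taken -> place at 10.
434 hashes to 11; slot 11 is free -> place at 11.
25 hashes to 6; 6,7,8,9,10,11 taken -> place at 12.
Table: [., ., ., ., ., ., 129, 649, 415, 922, 974, 434, 25]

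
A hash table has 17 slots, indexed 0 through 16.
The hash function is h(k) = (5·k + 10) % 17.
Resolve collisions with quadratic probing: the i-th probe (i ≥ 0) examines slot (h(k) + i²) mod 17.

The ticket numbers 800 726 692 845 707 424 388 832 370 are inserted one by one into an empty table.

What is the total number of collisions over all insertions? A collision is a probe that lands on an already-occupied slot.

800 hashes to 15; slot 15 is free => place at 15.
726 hashes to 2; slot 2 is free => place at 2.
692 hashes to 2; 2 taken => place at 3.
845 hashes to 2; 2,3 taken => place at 6.
707 hashes to 9; slot 9 is free => place at 9.
424 hashes to 5; slot 5 is free => place at 5.
388 hashes to 12; slot 12 is free => place at 12.
832 hashes to 5; 5,6,9 taken => place at 14.
370 hashes to 7; slot 7 is free => place at 7.
Table: [., ., 726, 692, ., 424, 845, 370, ., 707, ., ., 388, ., 832, 800, .]

6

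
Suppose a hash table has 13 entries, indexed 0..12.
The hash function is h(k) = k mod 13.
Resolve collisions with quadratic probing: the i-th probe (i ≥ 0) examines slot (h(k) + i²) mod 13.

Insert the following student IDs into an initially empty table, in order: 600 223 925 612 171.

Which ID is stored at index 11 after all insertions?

171

Insert 600: h=2, slot 2 empty → index 2.
Insert 223: h=2, slot 2 occupied → index 3.
Insert 925: h=2, slots 2,3 occupied → index 6.
Insert 612: h=1, slot 1 empty → index 1.
Insert 171: h=2, slots 2,3,6 occupied → index 11.
Table: [., 612, 600, 223, ., ., 925, ., ., ., ., 171, .]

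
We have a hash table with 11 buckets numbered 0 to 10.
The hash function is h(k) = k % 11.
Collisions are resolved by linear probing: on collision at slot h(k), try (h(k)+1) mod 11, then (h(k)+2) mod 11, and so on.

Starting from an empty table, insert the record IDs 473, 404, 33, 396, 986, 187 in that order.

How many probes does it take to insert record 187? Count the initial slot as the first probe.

Insert 473: h=0, slot 0 empty -> index 0.
Insert 404: h=8, slot 8 empty -> index 8.
Insert 33: h=0, slot 0 occupied -> index 1.
Insert 396: h=0, slots 0,1 occupied -> index 2.
Insert 986: h=7, slot 7 empty -> index 7.
Insert 187: h=0, slots 0,1,2 occupied -> index 3.
Table: [473, 33, 396, 187, ∅, ∅, ∅, 986, 404, ∅, ∅]

4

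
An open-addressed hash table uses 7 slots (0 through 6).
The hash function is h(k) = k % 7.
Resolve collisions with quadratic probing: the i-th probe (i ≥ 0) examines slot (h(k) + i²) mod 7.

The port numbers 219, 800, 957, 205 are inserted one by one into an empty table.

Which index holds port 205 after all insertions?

6

219 hashes to 2; slot 2 is free -> place at 2.
800 hashes to 2; 2 taken -> place at 3.
957 hashes to 5; slot 5 is free -> place at 5.
205 hashes to 2; 2,3 taken -> place at 6.
Table: [., ., 219, 800, ., 957, 205]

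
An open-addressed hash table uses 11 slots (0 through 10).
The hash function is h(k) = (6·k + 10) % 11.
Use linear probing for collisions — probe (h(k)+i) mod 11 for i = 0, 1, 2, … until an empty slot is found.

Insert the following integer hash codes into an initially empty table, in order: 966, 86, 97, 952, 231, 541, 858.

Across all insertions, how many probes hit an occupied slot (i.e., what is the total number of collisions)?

13

966: h=9 -> slot 9
86: h=9, probe 9,10 -> slot 10
97: h=9, probe 9,10,0 -> slot 0
952: h=2 -> slot 2
231: h=10, probe 10,0,1 -> slot 1
541: h=0, probe 0,1,2,3 -> slot 3
858: h=10, probe 10,0,1,2,3,4 -> slot 4
Table: [97, 231, 952, 541, 858, ., ., ., ., 966, 86]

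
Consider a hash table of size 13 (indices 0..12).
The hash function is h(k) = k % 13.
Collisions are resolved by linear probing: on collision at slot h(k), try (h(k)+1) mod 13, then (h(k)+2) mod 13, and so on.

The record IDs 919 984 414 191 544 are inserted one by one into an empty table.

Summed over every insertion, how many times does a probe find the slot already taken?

Insert 919: h=9, slot 9 empty -> index 9.
Insert 984: h=9, slot 9 occupied -> index 10.
Insert 414: h=11, slot 11 empty -> index 11.
Insert 191: h=9, slots 9,10,11 occupied -> index 12.
Insert 544: h=11, slots 11,12 occupied -> index 0.
Table: [544, -, -, -, -, -, -, -, -, 919, 984, 414, 191]

6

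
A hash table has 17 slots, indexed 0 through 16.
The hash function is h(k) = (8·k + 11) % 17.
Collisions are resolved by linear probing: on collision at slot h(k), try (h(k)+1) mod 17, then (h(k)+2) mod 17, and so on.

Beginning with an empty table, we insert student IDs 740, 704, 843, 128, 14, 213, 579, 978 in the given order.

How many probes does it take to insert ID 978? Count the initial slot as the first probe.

Insert 740: h=15, slot 15 empty → index 15.
Insert 704: h=16, slot 16 empty → index 16.
Insert 843: h=6, slot 6 empty → index 6.
Insert 128: h=15, slots 15,16 occupied → index 0.
Insert 14: h=4, slot 4 empty → index 4.
Insert 213: h=15, slots 15,16,0 occupied → index 1.
Insert 579: h=2, slot 2 empty → index 2.
Insert 978: h=15, slots 15,16,0,1,2 occupied → index 3.
Table: [128, 213, 579, 978, 14, ∅, 843, ∅, ∅, ∅, ∅, ∅, ∅, ∅, ∅, 740, 704]

6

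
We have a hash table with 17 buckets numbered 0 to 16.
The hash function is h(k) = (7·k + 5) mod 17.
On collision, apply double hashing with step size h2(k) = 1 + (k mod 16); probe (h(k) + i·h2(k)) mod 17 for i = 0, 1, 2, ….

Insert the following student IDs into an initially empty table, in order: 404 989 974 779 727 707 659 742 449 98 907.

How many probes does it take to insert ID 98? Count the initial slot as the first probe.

3

404 hashes to 11; slot 11 is free -> place at 11.
989 hashes to 9; slot 9 is free -> place at 9.
974 hashes to 6; slot 6 is free -> place at 6.
779 hashes to 1; slot 1 is free -> place at 1.
727 hashes to 11, h2=8; 11 taken -> place at 2.
707 hashes to 7; slot 7 is free -> place at 7.
659 hashes to 11, h2=4; 11 taken -> place at 15.
742 hashes to 14; slot 14 is free -> place at 14.
449 hashes to 3; slot 3 is free -> place at 3.
98 hashes to 11, h2=3; 11,14 taken -> place at 0.
907 hashes to 13; slot 13 is free -> place at 13.
Table: [98, 779, 727, 449, _, _, 974, 707, _, 989, _, 404, _, 907, 742, 659, _]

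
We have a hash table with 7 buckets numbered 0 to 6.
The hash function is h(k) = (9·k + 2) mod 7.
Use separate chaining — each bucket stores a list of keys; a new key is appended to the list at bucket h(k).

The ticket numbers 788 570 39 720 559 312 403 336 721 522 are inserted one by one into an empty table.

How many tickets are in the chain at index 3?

788 -> bucket 3
570 -> bucket 1
39 -> bucket 3 (collision)
720 -> bucket 0
559 -> bucket 0 (collision)
312 -> bucket 3 (collision)
403 -> bucket 3 (collision)
336 -> bucket 2
721 -> bucket 2 (collision)
522 -> bucket 3 (collision)
Final buckets:
0: 720 -> 559
1: 570
2: 336 -> 721
3: 788 -> 39 -> 312 -> 403 -> 522
4: _
5: _
6: _

5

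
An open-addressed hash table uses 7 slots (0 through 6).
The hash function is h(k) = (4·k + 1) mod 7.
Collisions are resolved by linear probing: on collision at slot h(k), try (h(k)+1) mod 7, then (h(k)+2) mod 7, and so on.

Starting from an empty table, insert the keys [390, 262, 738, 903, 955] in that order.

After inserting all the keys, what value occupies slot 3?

955

390 hashes to 0; slot 0 is free -> place at 0.
262 hashes to 6; slot 6 is free -> place at 6.
738 hashes to 6; 6,0 taken -> place at 1.
903 hashes to 1; 1 taken -> place at 2.
955 hashes to 6; 6,0,1,2 taken -> place at 3.
Table: [390, 738, 903, 955, _, _, 262]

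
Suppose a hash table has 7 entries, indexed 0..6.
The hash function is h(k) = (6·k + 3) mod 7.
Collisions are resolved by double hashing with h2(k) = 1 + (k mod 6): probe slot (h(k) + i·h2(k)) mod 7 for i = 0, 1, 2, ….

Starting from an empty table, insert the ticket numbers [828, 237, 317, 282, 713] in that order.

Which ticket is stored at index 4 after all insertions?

828: h=1 => slot 1
237: h=4 => slot 4
317: h=1, h2=6, probe 1,0 => slot 0
282: h=1, h2=1, probe 1,2 => slot 2
713: h=4, h2=6, probe 4,3 => slot 3
Table: [317, 828, 282, 713, 237, _, _]

237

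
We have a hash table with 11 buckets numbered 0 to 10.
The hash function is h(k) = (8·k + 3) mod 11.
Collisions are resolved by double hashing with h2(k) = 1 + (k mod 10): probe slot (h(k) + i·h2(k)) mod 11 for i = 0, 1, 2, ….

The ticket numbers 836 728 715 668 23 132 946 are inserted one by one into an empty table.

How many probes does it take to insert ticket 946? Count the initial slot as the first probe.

Insert 836: h=3, slot 3 empty => index 3.
Insert 728: h=8, slot 8 empty => index 8.
Insert 715: h=3, h2=6, slot 3 occupied => index 9.
Insert 668: h=1, slot 1 empty => index 1.
Insert 23: h=0, slot 0 empty => index 0.
Insert 132: h=3, h2=3, slot 3 occupied => index 6.
Insert 946: h=3, h2=7, slot 3 occupied => index 10.
Table: [23, 668, —, 836, —, —, 132, —, 728, 715, 946]

2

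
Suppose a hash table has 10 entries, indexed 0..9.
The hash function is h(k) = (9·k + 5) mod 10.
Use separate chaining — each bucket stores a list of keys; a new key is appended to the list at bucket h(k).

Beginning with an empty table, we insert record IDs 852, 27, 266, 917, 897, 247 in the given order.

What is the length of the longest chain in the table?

4

Insert 852: h=3, bucket 3 empty -> new chain.
Insert 27: h=8, bucket 8 empty -> new chain.
Insert 266: h=9, bucket 9 empty -> new chain.
Insert 917: h=8, bucket 8 nonempty -> append to chain.
Insert 897: h=8, bucket 8 nonempty -> append to chain.
Insert 247: h=8, bucket 8 nonempty -> append to chain.
Final buckets:
0: .
1: .
2: .
3: 852
4: .
5: .
6: .
7: .
8: 27 -> 917 -> 897 -> 247
9: 266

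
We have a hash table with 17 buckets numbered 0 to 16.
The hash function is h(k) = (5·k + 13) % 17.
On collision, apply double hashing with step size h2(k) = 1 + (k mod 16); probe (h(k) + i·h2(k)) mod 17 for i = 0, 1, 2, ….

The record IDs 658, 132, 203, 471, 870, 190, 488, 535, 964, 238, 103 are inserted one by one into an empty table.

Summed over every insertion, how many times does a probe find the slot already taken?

8

658 hashes to 5; slot 5 is free → place at 5.
132 hashes to 10; slot 10 is free → place at 10.
203 hashes to 8; slot 8 is free → place at 8.
471 hashes to 5, h2=8; 5 taken → place at 13.
870 hashes to 11; slot 11 is free → place at 11.
190 hashes to 11, h2=15; 11 taken → place at 9.
488 hashes to 5, h2=9; 5 taken → place at 14.
535 hashes to 2; slot 2 is free → place at 2.
964 hashes to 5, h2=5; 5,10 taken → place at 15.
238 hashes to 13, h2=15; 13,11,9 taken → place at 7.
103 hashes to 1; slot 1 is free → place at 1.
Table: [_, 103, 535, _, _, 658, _, 238, 203, 190, 132, 870, _, 471, 488, 964, _]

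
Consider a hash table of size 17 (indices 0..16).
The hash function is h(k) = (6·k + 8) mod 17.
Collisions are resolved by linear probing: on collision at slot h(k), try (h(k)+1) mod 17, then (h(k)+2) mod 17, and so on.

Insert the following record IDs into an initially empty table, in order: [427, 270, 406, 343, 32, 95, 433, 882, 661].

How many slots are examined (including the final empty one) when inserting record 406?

427: h=3 → slot 3
270: h=13 → slot 13
406: h=13, probe 13,14 → slot 14
343: h=9 → slot 9
32: h=13, probe 13,14,15 → slot 15
95: h=0 → slot 0
433: h=5 → slot 5
882: h=13, probe 13,14,15,16 → slot 16
661: h=13, probe 13,14,15,16,0,1 → slot 1
Table: [95, 661, ∅, 427, ∅, 433, ∅, ∅, ∅, 343, ∅, ∅, ∅, 270, 406, 32, 882]

2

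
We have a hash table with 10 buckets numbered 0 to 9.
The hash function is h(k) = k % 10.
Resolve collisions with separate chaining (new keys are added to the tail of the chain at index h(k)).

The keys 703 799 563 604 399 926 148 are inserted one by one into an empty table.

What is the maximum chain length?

703 → bucket 3
799 → bucket 9
563 → bucket 3 (collision)
604 → bucket 4
399 → bucket 9 (collision)
926 → bucket 6
148 → bucket 8
Final buckets:
0: —
1: —
2: —
3: 703 -> 563
4: 604
5: —
6: 926
7: —
8: 148
9: 799 -> 399

2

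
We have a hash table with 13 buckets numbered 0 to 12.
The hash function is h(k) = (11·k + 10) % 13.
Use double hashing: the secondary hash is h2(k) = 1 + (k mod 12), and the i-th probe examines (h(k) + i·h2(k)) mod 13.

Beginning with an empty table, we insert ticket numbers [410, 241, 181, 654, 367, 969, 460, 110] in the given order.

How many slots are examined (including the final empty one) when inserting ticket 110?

2

410: h=9 => slot 9
241: h=9, h2=2, probe 9,11 => slot 11
181: h=12 => slot 12
654: h=2 => slot 2
367: h=4 => slot 4
969: h=9, h2=10, probe 9,6 => slot 6
460: h=0 => slot 0
110: h=11, h2=3, probe 11,1 => slot 1
Table: [460, 110, 654, ∅, 367, ∅, 969, ∅, ∅, 410, ∅, 241, 181]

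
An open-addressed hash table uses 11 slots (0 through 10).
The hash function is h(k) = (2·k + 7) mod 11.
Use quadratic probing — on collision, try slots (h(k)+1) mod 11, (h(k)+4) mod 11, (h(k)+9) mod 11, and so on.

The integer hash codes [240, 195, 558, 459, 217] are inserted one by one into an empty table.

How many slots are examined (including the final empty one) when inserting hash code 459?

3

240 hashes to 3; slot 3 is free -> place at 3.
195 hashes to 1; slot 1 is free -> place at 1.
558 hashes to 1; 1 taken -> place at 2.
459 hashes to 1; 1,2 taken -> place at 5.
217 hashes to 1; 1,2,5 taken -> place at 10.
Table: [-, 195, 558, 240, -, 459, -, -, -, -, 217]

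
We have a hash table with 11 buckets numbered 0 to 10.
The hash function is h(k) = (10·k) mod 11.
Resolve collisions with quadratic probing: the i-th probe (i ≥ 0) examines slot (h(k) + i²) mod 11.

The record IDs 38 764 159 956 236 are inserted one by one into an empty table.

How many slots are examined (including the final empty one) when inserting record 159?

3

38: h=6 -> slot 6
764: h=6, probe 6,7 -> slot 7
159: h=6, probe 6,7,10 -> slot 10
956: h=1 -> slot 1
236: h=6, probe 6,7,10,4 -> slot 4
Table: [∅, 956, ∅, ∅, 236, ∅, 38, 764, ∅, ∅, 159]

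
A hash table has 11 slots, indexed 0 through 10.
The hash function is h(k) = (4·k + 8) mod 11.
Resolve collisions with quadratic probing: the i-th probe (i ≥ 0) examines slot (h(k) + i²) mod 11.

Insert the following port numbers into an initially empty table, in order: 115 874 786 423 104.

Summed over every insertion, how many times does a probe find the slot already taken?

115 hashes to 6; slot 6 is free -> place at 6.
874 hashes to 6; 6 taken -> place at 7.
786 hashes to 6; 6,7 taken -> place at 10.
423 hashes to 6; 6,7,10 taken -> place at 4.
104 hashes to 6; 6,7,10,4 taken -> place at 0.
Table: [104, ., ., ., 423, ., 115, 874, ., ., 786]

10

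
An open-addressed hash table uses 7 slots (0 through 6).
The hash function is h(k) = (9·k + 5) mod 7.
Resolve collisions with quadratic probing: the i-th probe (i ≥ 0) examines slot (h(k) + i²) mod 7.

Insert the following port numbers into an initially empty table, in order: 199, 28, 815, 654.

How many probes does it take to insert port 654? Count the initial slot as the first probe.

4

Insert 199: h=4, slot 4 empty => index 4.
Insert 28: h=5, slot 5 empty => index 5.
Insert 815: h=4, slots 4,5 occupied => index 1.
Insert 654: h=4, slots 4,5,1 occupied => index 6.
Table: [∅, 815, ∅, ∅, 199, 28, 654]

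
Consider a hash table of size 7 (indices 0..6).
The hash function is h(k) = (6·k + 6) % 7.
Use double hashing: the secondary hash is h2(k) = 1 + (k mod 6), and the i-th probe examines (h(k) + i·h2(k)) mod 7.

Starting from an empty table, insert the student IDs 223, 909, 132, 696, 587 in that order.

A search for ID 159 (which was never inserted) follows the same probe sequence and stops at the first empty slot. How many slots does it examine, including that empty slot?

2

223: h=0 -> slot 0
909: h=0, h2=4, probe 0,4 -> slot 4
132: h=0, h2=1, probe 0,1 -> slot 1
696: h=3 -> slot 3
587: h=0, h2=6, probe 0,6 -> slot 6
Table: [223, 132, _, 696, 909, _, 587]
Lookup 159: h=1, h2=4, probe 1,5 → slot 5 empty, not found.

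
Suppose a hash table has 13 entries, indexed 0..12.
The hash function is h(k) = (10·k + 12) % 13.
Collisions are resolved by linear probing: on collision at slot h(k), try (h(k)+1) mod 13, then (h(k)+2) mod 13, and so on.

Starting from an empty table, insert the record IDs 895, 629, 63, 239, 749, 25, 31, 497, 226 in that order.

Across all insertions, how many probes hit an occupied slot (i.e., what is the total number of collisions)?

7

Insert 895: h=5, slot 5 empty => index 5.
Insert 629: h=10, slot 10 empty => index 10.
Insert 63: h=5, slot 5 occupied => index 6.
Insert 239: h=10, slot 10 occupied => index 11.
Insert 749: h=1, slot 1 empty => index 1.
Insert 25: h=2, slot 2 empty => index 2.
Insert 31: h=10, slots 10,11 occupied => index 12.
Insert 497: h=3, slot 3 empty => index 3.
Insert 226: h=10, slots 10,11,12 occupied => index 0.
Table: [226, 749, 25, 497, _, 895, 63, _, _, _, 629, 239, 31]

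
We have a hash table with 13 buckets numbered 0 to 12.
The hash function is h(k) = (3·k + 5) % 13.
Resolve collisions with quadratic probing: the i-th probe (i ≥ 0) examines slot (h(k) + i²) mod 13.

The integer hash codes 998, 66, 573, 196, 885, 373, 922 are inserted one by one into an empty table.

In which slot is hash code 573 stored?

12

998 hashes to 9; slot 9 is free => place at 9.
66 hashes to 8; slot 8 is free => place at 8.
573 hashes to 8; 8,9 taken => place at 12.
196 hashes to 8; 8,9,12 taken => place at 4.
885 hashes to 8; 8,9,12,4 taken => place at 11.
373 hashes to 6; slot 6 is free => place at 6.
922 hashes to 2; slot 2 is free => place at 2.
Table: [_, _, 922, _, 196, _, 373, _, 66, 998, _, 885, 573]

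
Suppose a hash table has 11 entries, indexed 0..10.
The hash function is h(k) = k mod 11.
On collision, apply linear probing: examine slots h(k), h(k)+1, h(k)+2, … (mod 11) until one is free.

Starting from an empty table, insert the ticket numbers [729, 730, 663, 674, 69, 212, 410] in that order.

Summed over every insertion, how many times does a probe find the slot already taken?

Insert 729: h=3, slot 3 empty → index 3.
Insert 730: h=4, slot 4 empty → index 4.
Insert 663: h=3, slots 3,4 occupied → index 5.
Insert 674: h=3, slots 3,4,5 occupied → index 6.
Insert 69: h=3, slots 3,4,5,6 occupied → index 7.
Insert 212: h=3, slots 3,4,5,6,7 occupied → index 8.
Insert 410: h=3, slots 3,4,5,6,7,8 occupied → index 9.
Table: [—, —, —, 729, 730, 663, 674, 69, 212, 410, —]

20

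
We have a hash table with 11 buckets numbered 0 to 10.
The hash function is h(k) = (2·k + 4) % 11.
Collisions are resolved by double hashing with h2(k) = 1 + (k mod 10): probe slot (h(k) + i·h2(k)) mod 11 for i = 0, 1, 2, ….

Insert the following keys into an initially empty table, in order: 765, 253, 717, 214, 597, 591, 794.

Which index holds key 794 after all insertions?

2

765 hashes to 5; slot 5 is free → place at 5.
253 hashes to 4; slot 4 is free → place at 4.
717 hashes to 8; slot 8 is free → place at 8.
214 hashes to 3; slot 3 is free → place at 3.
597 hashes to 10; slot 10 is free → place at 10.
591 hashes to 9; slot 9 is free → place at 9.
794 hashes to 8, h2=5; 8 taken → place at 2.
Table: [-, -, 794, 214, 253, 765, -, -, 717, 591, 597]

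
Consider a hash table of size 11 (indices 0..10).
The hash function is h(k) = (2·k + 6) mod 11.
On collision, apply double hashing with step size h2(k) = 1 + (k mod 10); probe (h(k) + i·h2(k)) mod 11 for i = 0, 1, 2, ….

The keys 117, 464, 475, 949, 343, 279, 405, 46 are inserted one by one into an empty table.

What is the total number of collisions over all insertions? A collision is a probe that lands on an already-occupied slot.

5

117 hashes to 9; slot 9 is free -> place at 9.
464 hashes to 10; slot 10 is free -> place at 10.
475 hashes to 10, h2=6; 10 taken -> place at 5.
949 hashes to 1; slot 1 is free -> place at 1.
343 hashes to 10, h2=4; 10 taken -> place at 3.
279 hashes to 3, h2=10; 3 taken -> place at 2.
405 hashes to 2, h2=6; 2 taken -> place at 8.
46 hashes to 10, h2=7; 10 taken -> place at 6.
Table: [., 949, 279, 343, ., 475, 46, ., 405, 117, 464]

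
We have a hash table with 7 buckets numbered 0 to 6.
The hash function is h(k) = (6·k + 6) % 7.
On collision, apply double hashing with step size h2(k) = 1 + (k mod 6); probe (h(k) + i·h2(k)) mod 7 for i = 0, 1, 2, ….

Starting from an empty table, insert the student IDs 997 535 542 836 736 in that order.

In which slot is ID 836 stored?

997 hashes to 3; slot 3 is free => place at 3.
535 hashes to 3, h2=2; 3 taken => place at 5.
542 hashes to 3, h2=3; 3 taken => place at 6.
836 hashes to 3, h2=3; 3,6 taken => place at 2.
736 hashes to 5, h2=5; 5,3 taken => place at 1.
Table: [∅, 736, 836, 997, ∅, 535, 542]

2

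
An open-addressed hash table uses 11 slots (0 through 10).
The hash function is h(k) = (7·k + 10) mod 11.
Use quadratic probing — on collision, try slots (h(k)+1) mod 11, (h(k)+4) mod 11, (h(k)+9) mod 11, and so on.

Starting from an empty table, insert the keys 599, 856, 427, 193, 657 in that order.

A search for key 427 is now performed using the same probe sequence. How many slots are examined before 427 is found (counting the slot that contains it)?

599 hashes to 1; slot 1 is free => place at 1.
856 hashes to 7; slot 7 is free => place at 7.
427 hashes to 7; 7 taken => place at 8.
193 hashes to 8; 8 taken => place at 9.
657 hashes to 0; slot 0 is free => place at 0.
Table: [657, 599, —, —, —, —, —, 856, 427, 193, —]
Lookup 427: h=7, probe 7,8 → found at 8.

2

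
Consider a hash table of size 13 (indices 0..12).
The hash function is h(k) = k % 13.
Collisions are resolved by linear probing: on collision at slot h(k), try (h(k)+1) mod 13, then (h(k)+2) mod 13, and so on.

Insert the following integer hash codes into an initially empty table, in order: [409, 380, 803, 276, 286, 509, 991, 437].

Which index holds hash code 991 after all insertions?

5

Insert 409: h=6, slot 6 empty → index 6.
Insert 380: h=3, slot 3 empty → index 3.
Insert 803: h=10, slot 10 empty → index 10.
Insert 276: h=3, slot 3 occupied → index 4.
Insert 286: h=0, slot 0 empty → index 0.
Insert 509: h=2, slot 2 empty → index 2.
Insert 991: h=3, slots 3,4 occupied → index 5.
Insert 437: h=8, slot 8 empty → index 8.
Table: [286, —, 509, 380, 276, 991, 409, —, 437, —, 803, —, —]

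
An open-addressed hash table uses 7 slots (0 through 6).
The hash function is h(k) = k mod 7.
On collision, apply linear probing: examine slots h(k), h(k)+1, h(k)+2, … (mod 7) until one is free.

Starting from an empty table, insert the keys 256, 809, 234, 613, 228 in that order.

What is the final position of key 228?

Insert 256: h=4, slot 4 empty -> index 4.
Insert 809: h=4, slot 4 occupied -> index 5.
Insert 234: h=3, slot 3 empty -> index 3.
Insert 613: h=4, slots 4,5 occupied -> index 6.
Insert 228: h=4, slots 4,5,6 occupied -> index 0.
Table: [228, -, -, 234, 256, 809, 613]

0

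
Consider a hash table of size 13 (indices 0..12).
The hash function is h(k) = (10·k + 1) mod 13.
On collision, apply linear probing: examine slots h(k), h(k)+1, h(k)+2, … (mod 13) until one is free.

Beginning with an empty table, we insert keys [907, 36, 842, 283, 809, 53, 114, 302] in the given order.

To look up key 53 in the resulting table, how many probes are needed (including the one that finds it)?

Insert 907: h=10, slot 10 empty → index 10.
Insert 36: h=10, slot 10 occupied → index 11.
Insert 842: h=10, slots 10,11 occupied → index 12.
Insert 283: h=10, slots 10,11,12 occupied → index 0.
Insert 809: h=5, slot 5 empty → index 5.
Insert 53: h=11, slots 11,12,0 occupied → index 1.
Insert 114: h=10, slots 10,11,12,0,1 occupied → index 2.
Insert 302: h=5, slot 5 occupied → index 6.
Table: [283, 53, 114, _, _, 809, 302, _, _, _, 907, 36, 842]
Lookup 53: h=11, probe 11,12,0,1 → found at 1.

4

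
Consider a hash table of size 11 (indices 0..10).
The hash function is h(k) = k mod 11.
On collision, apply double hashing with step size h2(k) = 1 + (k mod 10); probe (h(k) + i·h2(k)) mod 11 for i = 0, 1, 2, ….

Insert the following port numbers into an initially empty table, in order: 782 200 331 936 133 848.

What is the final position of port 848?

10

782: h=1 -> slot 1
200: h=2 -> slot 2
331: h=1, h2=2, probe 1,3 -> slot 3
936: h=1, h2=7, probe 1,8 -> slot 8
133: h=1, h2=4, probe 1,5 -> slot 5
848: h=1, h2=9, probe 1,10 -> slot 10
Table: [∅, 782, 200, 331, ∅, 133, ∅, ∅, 936, ∅, 848]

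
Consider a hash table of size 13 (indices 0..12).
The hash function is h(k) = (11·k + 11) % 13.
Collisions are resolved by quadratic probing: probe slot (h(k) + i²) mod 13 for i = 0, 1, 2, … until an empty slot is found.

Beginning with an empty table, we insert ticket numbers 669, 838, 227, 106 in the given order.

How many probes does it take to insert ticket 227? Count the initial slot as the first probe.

669 hashes to 12; slot 12 is free → place at 12.
838 hashes to 12; 12 taken → place at 0.
227 hashes to 12; 12,0 taken → place at 3.
106 hashes to 7; slot 7 is free → place at 7.
Table: [838, -, -, 227, -, -, -, 106, -, -, -, -, 669]

3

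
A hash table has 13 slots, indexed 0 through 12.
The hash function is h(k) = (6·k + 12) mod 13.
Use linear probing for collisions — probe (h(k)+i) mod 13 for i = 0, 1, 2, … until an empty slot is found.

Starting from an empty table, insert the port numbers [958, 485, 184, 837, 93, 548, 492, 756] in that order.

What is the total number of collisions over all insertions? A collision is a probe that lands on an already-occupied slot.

11

958: h=1 -> slot 1
485: h=10 -> slot 10
184: h=11 -> slot 11
837: h=3 -> slot 3
93: h=11, probe 11,12 -> slot 12
548: h=11, probe 11,12,0 -> slot 0
492: h=0, probe 0,1,2 -> slot 2
756: h=11, probe 11,12,0,1,2,3,4 -> slot 4
Table: [548, 958, 492, 837, 756, ∅, ∅, ∅, ∅, ∅, 485, 184, 93]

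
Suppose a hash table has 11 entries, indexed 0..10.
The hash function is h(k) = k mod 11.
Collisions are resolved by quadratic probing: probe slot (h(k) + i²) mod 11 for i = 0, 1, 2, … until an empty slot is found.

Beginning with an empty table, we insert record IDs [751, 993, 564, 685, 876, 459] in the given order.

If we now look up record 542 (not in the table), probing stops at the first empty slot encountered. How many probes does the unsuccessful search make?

6

751 hashes to 3; slot 3 is free -> place at 3.
993 hashes to 3; 3 taken -> place at 4.
564 hashes to 3; 3,4 taken -> place at 7.
685 hashes to 3; 3,4,7 taken -> place at 1.
876 hashes to 7; 7 taken -> place at 8.
459 hashes to 8; 8 taken -> place at 9.
Table: [—, 685, —, 751, 993, —, —, 564, 876, 459, —]
Lookup 542: h=3, probe 3,4,7,1,8,6 → slot 6 empty, not found.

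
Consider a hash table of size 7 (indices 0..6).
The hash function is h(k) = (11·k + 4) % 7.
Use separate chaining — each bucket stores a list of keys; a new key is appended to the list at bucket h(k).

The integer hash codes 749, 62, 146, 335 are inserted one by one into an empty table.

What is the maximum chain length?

3

Insert 749: h=4, bucket 4 empty → new chain.
Insert 62: h=0, bucket 0 empty → new chain.
Insert 146: h=0, bucket 0 nonempty → append to chain.
Insert 335: h=0, bucket 0 nonempty → append to chain.
Final buckets:
0: 62 -> 146 -> 335
1: .
2: .
3: .
4: 749
5: .
6: .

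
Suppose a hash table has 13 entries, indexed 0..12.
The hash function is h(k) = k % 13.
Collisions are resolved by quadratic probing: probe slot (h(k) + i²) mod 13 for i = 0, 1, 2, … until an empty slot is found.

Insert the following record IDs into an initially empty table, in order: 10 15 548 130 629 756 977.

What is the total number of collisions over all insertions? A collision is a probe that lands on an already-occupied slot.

Insert 10: h=10, slot 10 empty => index 10.
Insert 15: h=2, slot 2 empty => index 2.
Insert 548: h=2, slot 2 occupied => index 3.
Insert 130: h=0, slot 0 empty => index 0.
Insert 629: h=5, slot 5 empty => index 5.
Insert 756: h=2, slots 2,3 occupied => index 6.
Insert 977: h=2, slots 2,3,6 occupied => index 11.
Table: [130, —, 15, 548, —, 629, 756, —, —, —, 10, 977, —]

6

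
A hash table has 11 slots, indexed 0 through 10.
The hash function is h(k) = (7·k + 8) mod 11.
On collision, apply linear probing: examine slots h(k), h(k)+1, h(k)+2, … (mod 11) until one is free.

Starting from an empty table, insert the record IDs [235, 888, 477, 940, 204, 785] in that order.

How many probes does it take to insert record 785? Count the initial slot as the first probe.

Insert 235: h=3, slot 3 empty => index 3.
Insert 888: h=9, slot 9 empty => index 9.
Insert 477: h=3, slot 3 occupied => index 4.
Insert 940: h=10, slot 10 empty => index 10.
Insert 204: h=6, slot 6 empty => index 6.
Insert 785: h=3, slots 3,4 occupied => index 5.
Table: [-, -, -, 235, 477, 785, 204, -, -, 888, 940]

3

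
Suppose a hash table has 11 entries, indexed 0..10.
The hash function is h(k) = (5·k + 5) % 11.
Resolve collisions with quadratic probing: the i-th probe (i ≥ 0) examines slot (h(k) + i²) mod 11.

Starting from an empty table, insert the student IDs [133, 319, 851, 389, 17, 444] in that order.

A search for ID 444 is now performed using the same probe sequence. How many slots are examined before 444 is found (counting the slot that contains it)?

133: h=10 -> slot 10
319: h=5 -> slot 5
851: h=3 -> slot 3
389: h=3, probe 3,4 -> slot 4
17: h=2 -> slot 2
444: h=3, probe 3,4,7 -> slot 7
Table: [-, -, 17, 851, 389, 319, -, 444, -, -, 133]
Lookup 444: h=3, probe 3,4,7 → found at 7.

3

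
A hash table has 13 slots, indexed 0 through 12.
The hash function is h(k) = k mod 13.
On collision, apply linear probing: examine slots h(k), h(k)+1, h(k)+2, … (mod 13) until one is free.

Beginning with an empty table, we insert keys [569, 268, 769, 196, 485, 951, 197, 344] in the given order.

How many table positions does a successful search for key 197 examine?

569: h=10 → slot 10
268: h=8 → slot 8
769: h=2 → slot 2
196: h=1 → slot 1
485: h=4 → slot 4
951: h=2, probe 2,3 → slot 3
197: h=2, probe 2,3,4,5 → slot 5
344: h=6 → slot 6
Table: [-, 196, 769, 951, 485, 197, 344, -, 268, -, 569, -, -]
Lookup 197: h=2, probe 2,3,4,5 → found at 5.

4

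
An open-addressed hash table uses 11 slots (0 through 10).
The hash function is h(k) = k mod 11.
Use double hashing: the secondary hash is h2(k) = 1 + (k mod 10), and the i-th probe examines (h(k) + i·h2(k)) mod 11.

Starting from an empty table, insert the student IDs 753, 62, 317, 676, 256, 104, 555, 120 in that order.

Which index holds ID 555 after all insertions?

753: h=5 → slot 5
62: h=7 → slot 7
317: h=9 → slot 9
676: h=5, h2=7, probe 5,1 → slot 1
256: h=3 → slot 3
104: h=5, h2=5, probe 5,10 → slot 10
555: h=5, h2=6, probe 5,0 → slot 0
120: h=10, h2=1, probe 10,0,1,2 → slot 2
Table: [555, 676, 120, 256, ∅, 753, ∅, 62, ∅, 317, 104]

0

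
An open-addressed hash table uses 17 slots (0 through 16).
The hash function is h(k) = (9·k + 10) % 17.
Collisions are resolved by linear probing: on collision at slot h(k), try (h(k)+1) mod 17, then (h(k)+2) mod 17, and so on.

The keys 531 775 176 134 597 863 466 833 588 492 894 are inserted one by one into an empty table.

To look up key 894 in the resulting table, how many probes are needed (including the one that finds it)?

3

Insert 531: h=12, slot 12 empty => index 12.
Insert 775: h=15, slot 15 empty => index 15.
Insert 176: h=13, slot 13 empty => index 13.
Insert 134: h=9, slot 9 empty => index 9.
Insert 597: h=11, slot 11 empty => index 11.
Insert 863: h=8, slot 8 empty => index 8.
Insert 466: h=5, slot 5 empty => index 5.
Insert 833: h=10, slot 10 empty => index 10.
Insert 588: h=15, slot 15 occupied => index 16.
Insert 492: h=1, slot 1 empty => index 1.
Insert 894: h=15, slots 15,16 occupied => index 0.
Table: [894, 492, ∅, ∅, ∅, 466, ∅, ∅, 863, 134, 833, 597, 531, 176, ∅, 775, 588]
Lookup 894: h=15, probe 15,16,0 → found at 0.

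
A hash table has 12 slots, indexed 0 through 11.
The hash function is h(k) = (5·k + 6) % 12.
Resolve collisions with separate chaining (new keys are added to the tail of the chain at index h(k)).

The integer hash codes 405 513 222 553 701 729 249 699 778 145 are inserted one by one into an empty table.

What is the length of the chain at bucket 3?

Insert 405: h=3, bucket 3 empty → new chain.
Insert 513: h=3, bucket 3 nonempty → append to chain.
Insert 222: h=0, bucket 0 empty → new chain.
Insert 553: h=11, bucket 11 empty → new chain.
Insert 701: h=7, bucket 7 empty → new chain.
Insert 729: h=3, bucket 3 nonempty → append to chain.
Insert 249: h=3, bucket 3 nonempty → append to chain.
Insert 699: h=9, bucket 9 empty → new chain.
Insert 778: h=8, bucket 8 empty → new chain.
Insert 145: h=11, bucket 11 nonempty → append to chain.
Final buckets:
0: 222
1: .
2: .
3: 405 -> 513 -> 729 -> 249
4: .
5: .
6: .
7: 701
8: 778
9: 699
10: .
11: 553 -> 145

4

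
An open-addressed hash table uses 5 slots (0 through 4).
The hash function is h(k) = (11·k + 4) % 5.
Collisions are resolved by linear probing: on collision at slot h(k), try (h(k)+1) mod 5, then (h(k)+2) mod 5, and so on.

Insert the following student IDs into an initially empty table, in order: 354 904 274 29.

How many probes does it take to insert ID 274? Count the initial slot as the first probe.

354 hashes to 3; slot 3 is free => place at 3.
904 hashes to 3; 3 taken => place at 4.
274 hashes to 3; 3,4 taken => place at 0.
29 hashes to 3; 3,4,0 taken => place at 1.
Table: [274, 29, -, 354, 904]

3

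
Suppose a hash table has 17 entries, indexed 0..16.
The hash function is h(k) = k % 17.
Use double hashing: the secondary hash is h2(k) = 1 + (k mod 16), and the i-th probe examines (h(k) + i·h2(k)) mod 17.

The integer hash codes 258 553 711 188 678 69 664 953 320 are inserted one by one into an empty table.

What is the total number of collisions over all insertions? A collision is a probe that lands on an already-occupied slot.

5

258: h=3 -> slot 3
553: h=9 -> slot 9
711: h=14 -> slot 14
188: h=1 -> slot 1
678: h=15 -> slot 15
69: h=1, h2=6, probe 1,7 -> slot 7
664: h=1, h2=9, probe 1,10 -> slot 10
953: h=1, h2=10, probe 1,11 -> slot 11
320: h=14, h2=1, probe 14,15,16 -> slot 16
Table: [—, 188, —, 258, —, —, —, 69, —, 553, 664, 953, —, —, 711, 678, 320]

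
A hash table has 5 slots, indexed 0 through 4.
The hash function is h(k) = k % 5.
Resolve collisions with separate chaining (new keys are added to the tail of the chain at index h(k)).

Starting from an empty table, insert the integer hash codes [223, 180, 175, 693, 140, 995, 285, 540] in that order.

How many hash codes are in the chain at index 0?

6

223 → bucket 3
180 → bucket 0
175 → bucket 0 (collision)
693 → bucket 3 (collision)
140 → bucket 0 (collision)
995 → bucket 0 (collision)
285 → bucket 0 (collision)
540 → bucket 0 (collision)
Final buckets:
0: 180 -> 175 -> 140 -> 995 -> 285 -> 540
1: -
2: -
3: 223 -> 693
4: -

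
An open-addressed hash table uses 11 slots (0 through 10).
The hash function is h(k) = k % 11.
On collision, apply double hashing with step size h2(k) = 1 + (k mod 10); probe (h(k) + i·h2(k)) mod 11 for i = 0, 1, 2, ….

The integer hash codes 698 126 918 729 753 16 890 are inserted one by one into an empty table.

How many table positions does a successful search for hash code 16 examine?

3

698 hashes to 5; slot 5 is free → place at 5.
126 hashes to 5, h2=7; 5 taken → place at 1.
918 hashes to 5, h2=9; 5 taken → place at 3.
729 hashes to 3, h2=10; 3 taken → place at 2.
753 hashes to 5, h2=4; 5 taken → place at 9.
16 hashes to 5, h2=7; 5,1 taken → place at 8.
890 hashes to 10; slot 10 is free → place at 10.
Table: [-, 126, 729, 918, -, 698, -, -, 16, 753, 890]
Lookup 16: h=5, h2=7, probe 5,1,8 → found at 8.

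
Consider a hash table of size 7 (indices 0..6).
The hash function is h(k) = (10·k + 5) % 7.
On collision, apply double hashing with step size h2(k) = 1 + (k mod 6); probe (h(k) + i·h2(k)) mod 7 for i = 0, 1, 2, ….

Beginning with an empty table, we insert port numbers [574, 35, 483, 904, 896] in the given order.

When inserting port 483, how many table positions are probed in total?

574: h=5 → slot 5
35: h=5, h2=6, probe 5,4 → slot 4
483: h=5, h2=4, probe 5,2 → slot 2
904: h=1 → slot 1
896: h=5, h2=3, probe 5,1,4,0 → slot 0
Table: [896, 904, 483, ∅, 35, 574, ∅]

2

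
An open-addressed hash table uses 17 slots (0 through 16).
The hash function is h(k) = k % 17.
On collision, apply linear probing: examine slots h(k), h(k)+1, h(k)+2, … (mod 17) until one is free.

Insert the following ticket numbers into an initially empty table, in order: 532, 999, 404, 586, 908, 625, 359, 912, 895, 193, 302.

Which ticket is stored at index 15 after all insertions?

532: h=5 → slot 5
999: h=13 → slot 13
404: h=13, probe 13,14 → slot 14
586: h=8 → slot 8
908: h=7 → slot 7
625: h=13, probe 13,14,15 → slot 15
359: h=2 → slot 2
912: h=11 → slot 11
895: h=11, probe 11,12 → slot 12
193: h=6 → slot 6
302: h=13, probe 13,14,15,16 → slot 16
Table: [-, -, 359, -, -, 532, 193, 908, 586, -, -, 912, 895, 999, 404, 625, 302]

625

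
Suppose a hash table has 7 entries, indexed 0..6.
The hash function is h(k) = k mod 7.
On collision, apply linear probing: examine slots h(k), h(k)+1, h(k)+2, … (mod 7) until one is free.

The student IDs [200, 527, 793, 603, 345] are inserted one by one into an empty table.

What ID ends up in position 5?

345

200: h=4 -> slot 4
527: h=2 -> slot 2
793: h=2, probe 2,3 -> slot 3
603: h=1 -> slot 1
345: h=2, probe 2,3,4,5 -> slot 5
Table: [_, 603, 527, 793, 200, 345, _]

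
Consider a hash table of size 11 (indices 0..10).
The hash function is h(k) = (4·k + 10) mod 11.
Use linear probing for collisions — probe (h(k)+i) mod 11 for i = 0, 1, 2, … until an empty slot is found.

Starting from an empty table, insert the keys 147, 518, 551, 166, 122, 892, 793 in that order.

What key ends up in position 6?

Insert 147: h=4, slot 4 empty → index 4.
Insert 518: h=3, slot 3 empty → index 3.
Insert 551: h=3, slots 3,4 occupied → index 5.
Insert 166: h=3, slots 3,4,5 occupied → index 6.
Insert 122: h=3, slots 3,4,5,6 occupied → index 7.
Insert 892: h=3, slots 3,4,5,6,7 occupied → index 8.
Insert 793: h=3, slots 3,4,5,6,7,8 occupied → index 9.
Table: [—, —, —, 518, 147, 551, 166, 122, 892, 793, —]

166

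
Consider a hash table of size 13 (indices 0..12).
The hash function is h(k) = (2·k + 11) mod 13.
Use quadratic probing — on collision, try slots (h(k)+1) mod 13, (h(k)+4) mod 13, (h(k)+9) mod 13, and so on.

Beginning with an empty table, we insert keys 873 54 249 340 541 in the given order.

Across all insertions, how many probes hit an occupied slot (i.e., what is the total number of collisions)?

873 hashes to 2; slot 2 is free => place at 2.
54 hashes to 2; 2 taken => place at 3.
249 hashes to 2; 2,3 taken => place at 6.
340 hashes to 2; 2,3,6 taken => place at 11.
541 hashes to 1; slot 1 is free => place at 1.
Table: [-, 541, 873, 54, -, -, 249, -, -, -, -, 340, -]

6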